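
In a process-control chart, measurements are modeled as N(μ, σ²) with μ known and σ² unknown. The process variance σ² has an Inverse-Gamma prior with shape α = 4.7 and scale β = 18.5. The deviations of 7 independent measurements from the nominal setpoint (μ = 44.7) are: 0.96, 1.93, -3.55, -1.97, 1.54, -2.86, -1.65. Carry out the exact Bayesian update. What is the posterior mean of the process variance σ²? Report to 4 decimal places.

4.9586

With known mean μ and an Inverse-Gamma(α, β) prior on σ², the Normal likelihood is conjugate: posterior is Inv-Gamma(α + n/2, β + Σ(xᵢ−μ)²/2).
Σ(xᵢ−μ)² = (0.96)² + (1.93)² + (-3.55)² + (-1.97)² + (1.54)² + (-2.86)² + (-1.65)² = 34.4036.
Posterior: Inv-Gamma(4.7 + 7/2, 18.5 + 34.4036/2) = Inv-Gamma(8.20, 35.70180).
E[σ²|data] = β/(α−1) = 35.70180/7.20 = 4.9586.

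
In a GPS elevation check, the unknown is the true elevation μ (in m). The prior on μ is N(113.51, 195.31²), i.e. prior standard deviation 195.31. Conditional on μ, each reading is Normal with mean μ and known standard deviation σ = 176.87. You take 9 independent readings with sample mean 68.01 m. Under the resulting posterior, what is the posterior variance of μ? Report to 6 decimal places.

For Normal data with known variance σ², a Normal(μ₀, σ₀²) prior on μ is conjugate. Posterior precision = 1/σ₀² + n/σ²; posterior mean is the precision-weighted average of μ₀ and x̄.
σ₀² = 195.31² = 38145.9961, σ² = 176.87² = 31282.9969; σ² + n·σ₀² = 31282.9969 + 9·38145.9961 = 374596.9618.
Posterior precision = 1/σ₀² + n/σ² = 1/38145.9961 + 9/31282.9969 = (σ² + n·σ₀²)/(σ₀²σ²) = 374596.9618/(38145.9961·31282.9969); posterior variance σₙ² = σ₀²σ²/(σ² + n·σ₀²) = 38145.9961·31282.9969/374596.9618 = 3185.613338.

3185.613338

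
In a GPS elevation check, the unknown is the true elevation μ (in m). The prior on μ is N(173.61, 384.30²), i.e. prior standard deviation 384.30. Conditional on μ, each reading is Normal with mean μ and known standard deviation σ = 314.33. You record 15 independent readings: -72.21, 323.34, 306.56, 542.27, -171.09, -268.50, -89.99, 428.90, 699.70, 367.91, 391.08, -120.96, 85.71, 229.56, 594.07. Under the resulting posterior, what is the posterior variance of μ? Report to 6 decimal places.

For Normal data with known variance σ², a Normal(μ₀, σ₀²) prior on μ is conjugate. Posterior precision = 1/σ₀² + n/σ²; posterior mean is the precision-weighted average of μ₀ and x̄.
σ₀² = 384.30² = 147686.49, σ² = 314.33² = 98803.3489; σ² + n·σ₀² = 98803.3489 + 15·147686.49 = 2314100.6989.
Posterior precision = 1/σ₀² + n/σ² = 1/147686.49 + 15/98803.3489 = (σ² + n·σ₀²)/(σ₀²σ²) = 2314100.6989/(147686.49·98803.3489); posterior variance σₙ² = σ₀²σ²/(σ² + n·σ₀²) = 147686.49·98803.3489/2314100.6989 = 6305.654636.

6305.654636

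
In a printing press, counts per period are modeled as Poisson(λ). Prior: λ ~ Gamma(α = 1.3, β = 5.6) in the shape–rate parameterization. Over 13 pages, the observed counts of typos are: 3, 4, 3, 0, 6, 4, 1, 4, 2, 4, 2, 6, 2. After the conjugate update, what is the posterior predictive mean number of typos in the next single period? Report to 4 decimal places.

With a Gamma(shape α, rate β) prior, the Poisson likelihood is conjugate: the posterior is Gamma(α + ΣXᵢ, β + n).
Sum of counts S = 41 over n = 13 pages.
Posterior: Gamma(α+S, β+n) = Gamma(1.3+41, 5.6+13) = Gamma(42.3, 18.6).
The predictive distribution for one future period is NegBinom with mean α/β = 2.2742.

2.2742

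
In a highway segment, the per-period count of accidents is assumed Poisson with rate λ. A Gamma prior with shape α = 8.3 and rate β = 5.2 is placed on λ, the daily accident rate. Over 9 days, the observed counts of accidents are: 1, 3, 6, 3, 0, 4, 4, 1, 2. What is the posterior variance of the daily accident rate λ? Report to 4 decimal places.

0.1602

With a Gamma(shape α, rate β) prior, the Poisson likelihood is conjugate: the posterior is Gamma(α + ΣXᵢ, β + n).
Sum of counts S = 24 over n = 9 days.
Posterior: Gamma(α+S, β+n) = Gamma(8.3+24, 5.2+9) = Gamma(32.3, 14.2).
Var = α/β² = 32.3/14.2² = 0.1602.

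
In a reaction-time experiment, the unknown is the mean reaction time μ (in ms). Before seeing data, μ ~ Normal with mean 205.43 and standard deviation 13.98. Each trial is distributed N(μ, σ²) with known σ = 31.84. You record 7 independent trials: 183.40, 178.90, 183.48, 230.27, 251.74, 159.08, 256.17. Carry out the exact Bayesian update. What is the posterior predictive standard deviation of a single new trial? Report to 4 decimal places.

33.1205

For Normal data with known variance σ², a Normal(μ₀, σ₀²) prior on μ is conjugate. Posterior precision = 1/σ₀² + n/σ²; posterior mean is the precision-weighted average of μ₀ and x̄.
σ₀² = 13.98² = 195.4404, σ² = 31.84² = 1013.7856; σ² + n·σ₀² = 1013.7856 + 7·195.4404 = 2381.8684.
Posterior precision = 1/σ₀² + n/σ² = 1/195.4404 + 7/1013.7856 = (σ² + n·σ₀²)/(σ₀²σ²) = 2381.8684/(195.4404·1013.7856); posterior variance σₙ² = σ₀²σ²/(σ² + n·σ₀²) = 195.4404·1013.7856/2381.8684 = 83.184555.
Predictive variance for one new observation = σₙ² + σ² = 195.4404·1013.7856/2381.8684 + 1013.7856 = σ²·(σ₀² + 2381.8684)/2381.8684 = 1013.7856·2577.3088/2381.8684 = 1096.970155; SD = √(1013.7856·2577.3088/2381.8684) = 33.1205.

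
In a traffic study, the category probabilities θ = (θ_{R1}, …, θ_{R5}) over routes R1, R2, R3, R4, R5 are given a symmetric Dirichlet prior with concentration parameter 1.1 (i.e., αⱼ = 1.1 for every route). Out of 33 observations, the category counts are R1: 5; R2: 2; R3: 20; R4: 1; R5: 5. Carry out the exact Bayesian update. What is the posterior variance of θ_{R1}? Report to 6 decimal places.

The Dirichlet prior is conjugate to the Multinomial likelihood: each posterior αⱼ = prior αⱼ + observed count nⱼ.
Posterior concentration: (6.1, 3.1, 21.1, 2.1, 6.1), total = 38.5.
Var[θ_j] = α_j(Σα−α_j)/((Σα)²(Σα+1)) = 6.1·32.4/(38.5²·39.5) = 0.003376.

0.003376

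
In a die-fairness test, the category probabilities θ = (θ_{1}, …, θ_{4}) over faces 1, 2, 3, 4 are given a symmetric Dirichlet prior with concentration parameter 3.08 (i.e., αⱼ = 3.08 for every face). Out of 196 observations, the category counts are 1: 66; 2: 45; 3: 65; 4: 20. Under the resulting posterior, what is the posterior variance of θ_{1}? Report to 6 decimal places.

The Dirichlet prior is conjugate to the Multinomial likelihood: each posterior αⱼ = prior αⱼ + observed count nⱼ.
Posterior concentration: (69.08, 48.08, 68.08, 23.08), total = 208.32.
Var[θ_j] = α_j(Σα−α_j)/((Σα)²(Σα+1)) = 69.08·139.24/(208.32²·209.32) = 0.001059.

0.001059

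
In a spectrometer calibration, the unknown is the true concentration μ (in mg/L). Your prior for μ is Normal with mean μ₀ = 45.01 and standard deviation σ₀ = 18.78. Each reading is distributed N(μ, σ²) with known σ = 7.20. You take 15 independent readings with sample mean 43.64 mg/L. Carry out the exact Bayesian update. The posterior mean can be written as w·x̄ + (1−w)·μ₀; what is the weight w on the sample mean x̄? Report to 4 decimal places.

0.9903

For Normal data with known variance σ², a Normal(μ₀, σ₀²) prior on μ is conjugate. Posterior precision = 1/σ₀² + n/σ²; posterior mean is the precision-weighted average of μ₀ and x̄.
σ₀² = 18.78² = 352.6884, σ² = 7.20² = 51.84. Prior precision 1/σ₀² = 1/352.6884; data precision n/σ² = 15/51.84.
w = (n/σ²)/(1/σ₀² + n/σ²) = n·σ₀²/(σ² + n·σ₀²) = 15·352.6884/(51.84 + 15·352.6884) = 5290.326/5342.166 = 0.9903.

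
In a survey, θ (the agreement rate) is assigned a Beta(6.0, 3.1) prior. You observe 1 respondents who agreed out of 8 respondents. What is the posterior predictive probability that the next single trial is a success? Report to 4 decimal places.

The Beta prior is conjugate to a Binomial/Bernoulli likelihood; the update adds successes to α and failures to β.
Posterior: Beta(α+k, β+n−k) = Beta(6.0+1, 3.1+7) = Beta(7.0, 10.1).
For a single future Bernoulli trial, P(success | data) = α/(α+β) = 0.4094.

0.4094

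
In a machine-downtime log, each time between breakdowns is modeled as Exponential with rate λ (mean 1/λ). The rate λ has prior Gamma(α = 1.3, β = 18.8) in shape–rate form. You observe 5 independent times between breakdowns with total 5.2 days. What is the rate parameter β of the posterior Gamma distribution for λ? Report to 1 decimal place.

With a Gamma(shape α, rate β) prior on the exponential rate λ, the posterior after n observations with total T = Σxᵢ is Gamma(α+n, β+T).
Posterior: Gamma(1.3+5, 18.8+5.2) = Gamma(6.3, 24.0).
Posterior β = 24.0.

24.0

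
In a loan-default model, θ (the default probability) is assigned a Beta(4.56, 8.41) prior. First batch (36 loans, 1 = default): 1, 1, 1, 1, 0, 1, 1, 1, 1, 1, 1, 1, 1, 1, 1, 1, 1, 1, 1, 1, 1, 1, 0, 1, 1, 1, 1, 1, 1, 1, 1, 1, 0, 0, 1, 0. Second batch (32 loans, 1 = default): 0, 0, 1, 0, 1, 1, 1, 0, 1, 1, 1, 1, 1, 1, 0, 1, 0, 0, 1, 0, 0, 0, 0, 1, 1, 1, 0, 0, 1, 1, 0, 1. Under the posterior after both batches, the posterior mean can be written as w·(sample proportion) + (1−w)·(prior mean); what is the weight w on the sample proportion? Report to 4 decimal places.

0.8398

The Beta prior is conjugate to a Binomial/Bernoulli likelihood; the update adds successes to α and failures to β.
Total number of loans: n = 36 + 32 = 68.
Posterior mean = (α₀+k)/(α₀+β₀+n) = [n/(α₀+β₀+n)]·(k/n) + [(α₀+β₀)/(α₀+β₀+n)]·α₀/(α₀+β₀), so only n and the prior enter the weight.
The weight on the data is w = n/(α₀+β₀+n) = 68/(4.56+8.41+68) = 68/80.97 = 0.8398.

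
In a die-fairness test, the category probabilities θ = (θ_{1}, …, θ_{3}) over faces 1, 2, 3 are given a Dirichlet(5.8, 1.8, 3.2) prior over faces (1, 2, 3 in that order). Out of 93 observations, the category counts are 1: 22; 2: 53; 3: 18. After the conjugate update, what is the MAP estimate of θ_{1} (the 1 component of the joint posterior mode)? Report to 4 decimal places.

0.2659

The Dirichlet prior is conjugate to the Multinomial likelihood: each posterior αⱼ = prior αⱼ + observed count nⱼ.
Posterior concentration: (27.8, 54.8, 21.2), total = 103.8.
Joint mode component: (α_{1}−1)/(Σα−K) = 26.8/100.8 = 0.2659.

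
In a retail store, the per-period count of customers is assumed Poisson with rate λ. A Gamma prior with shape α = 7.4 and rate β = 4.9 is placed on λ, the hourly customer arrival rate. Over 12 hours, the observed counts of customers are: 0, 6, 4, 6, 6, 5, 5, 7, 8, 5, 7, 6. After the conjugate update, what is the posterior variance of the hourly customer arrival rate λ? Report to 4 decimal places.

0.2535

With a Gamma(shape α, rate β) prior, the Poisson likelihood is conjugate: the posterior is Gamma(α + ΣXᵢ, β + n).
Sum of counts S = 65 over n = 12 hours.
Posterior: Gamma(α+S, β+n) = Gamma(7.4+65, 4.9+12) = Gamma(72.4, 16.9).
Var = α/β² = 72.4/16.9² = 0.2535.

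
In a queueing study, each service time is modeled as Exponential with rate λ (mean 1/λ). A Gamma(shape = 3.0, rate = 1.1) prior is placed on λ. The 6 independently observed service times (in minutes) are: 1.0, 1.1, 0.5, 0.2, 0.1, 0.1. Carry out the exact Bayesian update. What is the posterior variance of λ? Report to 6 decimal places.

With a Gamma(shape α, rate β) prior on the exponential rate λ, the posterior after n observations with total T = Σxᵢ is Gamma(α+n, β+T).
Sum of observations T = 3.0 minutes; n = 6.
Posterior: Gamma(3.0+6, 1.1+3.0) = Gamma(9.0, 4.1).
Var = α/β² = 0.535396.

0.535396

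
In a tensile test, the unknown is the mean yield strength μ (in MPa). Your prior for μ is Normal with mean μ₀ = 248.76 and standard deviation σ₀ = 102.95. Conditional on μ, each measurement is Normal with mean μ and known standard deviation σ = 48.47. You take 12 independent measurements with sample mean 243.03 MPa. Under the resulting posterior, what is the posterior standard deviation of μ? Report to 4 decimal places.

For Normal data with known variance σ², a Normal(μ₀, σ₀²) prior on μ is conjugate. Posterior precision = 1/σ₀² + n/σ²; posterior mean is the precision-weighted average of μ₀ and x̄.
σ₀² = 102.95² = 10598.7025, σ² = 48.47² = 2349.3409; σ² + n·σ₀² = 2349.3409 + 12·10598.7025 = 129533.7709.
Posterior precision = 1/σ₀² + n/σ² = 1/10598.7025 + 12/2349.3409 = (σ² + n·σ₀²)/(σ₀²σ²) = 129533.7709/(10598.7025·2349.3409); posterior variance σₙ² = σ₀²σ²/(σ² + n·σ₀²) = 10598.7025·2349.3409/129533.7709 = 192.227595.
Posterior SD = √σₙ² = √(10598.7025·2349.3409/129533.7709) = 13.8646.

13.8646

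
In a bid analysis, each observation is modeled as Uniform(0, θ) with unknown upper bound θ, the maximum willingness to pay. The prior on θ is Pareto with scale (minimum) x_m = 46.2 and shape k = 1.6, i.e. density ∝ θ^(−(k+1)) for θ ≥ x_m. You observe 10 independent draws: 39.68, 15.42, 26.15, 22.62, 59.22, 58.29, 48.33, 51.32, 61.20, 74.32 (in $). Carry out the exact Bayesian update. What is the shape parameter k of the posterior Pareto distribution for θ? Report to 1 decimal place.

11.6

A Pareto(scale x_m, shape k) prior on the upper bound θ of Uniform(0, θ) is conjugate: posterior is Pareto(max(x_m, max xᵢ), k + n).
Sample maximum = 74.32; prior scale x_m = 46.2 → posterior scale = max = 74.32.
Posterior shape = 1.6 + 10 = 11.6.
Posterior shape k = 11.6.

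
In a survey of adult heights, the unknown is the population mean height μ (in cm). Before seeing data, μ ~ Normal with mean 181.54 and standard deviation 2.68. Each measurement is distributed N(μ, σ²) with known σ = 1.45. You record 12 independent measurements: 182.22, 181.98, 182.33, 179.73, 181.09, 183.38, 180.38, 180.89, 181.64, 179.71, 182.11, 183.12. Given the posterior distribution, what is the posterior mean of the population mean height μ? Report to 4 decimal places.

For Normal data with known variance σ², a Normal(μ₀, σ₀²) prior on μ is conjugate. Posterior precision = 1/σ₀² + n/σ²; posterior mean is the precision-weighted average of μ₀ and x̄.
Σxᵢ = 182.22 + 181.98 + 182.33 + 179.73 + 181.09 + 183.38 + 180.38 + 180.89 + 181.64 + 179.71 + 182.11 + 183.12 = 2178.58, so n·x̄ = 2178.58.
σ₀² = 2.68² = 7.1824, σ² = 1.45² = 2.1025; σ² + n·σ₀² = 2.1025 + 12·7.1824 = 88.2913.
Posterior mean = (μ₀/σ₀² + n·x̄/σ²)/(1/σ₀² + n/σ²) = (σ²·μ₀ + σ₀²·n·x̄)/(σ² + n·σ₀²) = (2.1025·181.54 + 7.1824·2178.58)/88.2913 = 16029.120842/88.2913 = 181.5481.

181.5481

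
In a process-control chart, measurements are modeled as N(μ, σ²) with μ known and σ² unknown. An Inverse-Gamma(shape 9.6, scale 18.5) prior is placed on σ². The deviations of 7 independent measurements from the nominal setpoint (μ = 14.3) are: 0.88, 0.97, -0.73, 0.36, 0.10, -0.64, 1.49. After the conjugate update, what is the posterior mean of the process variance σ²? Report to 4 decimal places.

With known mean μ and an Inverse-Gamma(α, β) prior on σ², the Normal likelihood is conjugate: posterior is Inv-Gamma(α + n/2, β + Σ(xᵢ−μ)²/2).
Σ(xᵢ−μ)² = (0.88)² + (0.97)² + (-0.73)² + (0.36)² + (0.10)² + (-0.64)² + (1.49)² = 5.0175.
Posterior: Inv-Gamma(9.6 + 7/2, 18.5 + 5.0175/2) = Inv-Gamma(13.10, 21.00875).
E[σ²|data] = β/(α−1) = 21.00875/12.10 = 1.7363.

1.7363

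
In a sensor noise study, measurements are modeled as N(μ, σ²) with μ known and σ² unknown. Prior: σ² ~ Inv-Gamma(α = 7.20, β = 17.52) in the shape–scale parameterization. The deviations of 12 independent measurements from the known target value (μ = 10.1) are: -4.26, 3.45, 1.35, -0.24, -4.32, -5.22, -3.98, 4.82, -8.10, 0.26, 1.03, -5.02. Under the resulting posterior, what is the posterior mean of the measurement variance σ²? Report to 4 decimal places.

9.9956

With known mean μ and an Inverse-Gamma(α, β) prior on σ², the Normal likelihood is conjugate: posterior is Inv-Gamma(α + n/2, β + Σ(xᵢ−μ)²/2).
Σ(xᵢ−μ)² = (-4.26)² + (3.45)² + (1.35)² + (-0.24)² + (-4.32)² + (-5.22)² + (-3.98)² + (4.82)² + (-8.10)² + (0.26)² + (1.03)² + (-5.02)² = 208.8527.
Posterior: Inv-Gamma(7.20 + 12/2, 17.52 + 208.8527/2) = Inv-Gamma(13.20, 121.94635).
E[σ²|data] = β/(α−1) = 121.94635/12.20 = 9.9956.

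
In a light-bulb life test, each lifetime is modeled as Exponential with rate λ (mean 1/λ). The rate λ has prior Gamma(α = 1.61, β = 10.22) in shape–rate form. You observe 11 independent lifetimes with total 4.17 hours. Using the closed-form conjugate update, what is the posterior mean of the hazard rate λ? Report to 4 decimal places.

0.8763

With a Gamma(shape α, rate β) prior on the exponential rate λ, the posterior after n observations with total T = Σxᵢ is Gamma(α+n, β+T).
Posterior: Gamma(1.61+11, 10.22+4.17) = Gamma(12.61, 14.39).
Posterior mean of λ = α/β = 12.61/14.39 = 0.8763.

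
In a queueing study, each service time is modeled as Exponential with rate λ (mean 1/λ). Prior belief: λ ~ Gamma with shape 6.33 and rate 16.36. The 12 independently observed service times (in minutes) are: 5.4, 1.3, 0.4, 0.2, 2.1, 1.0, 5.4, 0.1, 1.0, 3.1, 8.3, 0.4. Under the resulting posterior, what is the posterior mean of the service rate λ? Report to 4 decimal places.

0.4068

With a Gamma(shape α, rate β) prior on the exponential rate λ, the posterior after n observations with total T = Σxᵢ is Gamma(α+n, β+T).
Sum of observations T = 28.7 minutes; n = 12.
Posterior: Gamma(6.33+12, 16.36+28.7) = Gamma(18.33, 45.06).
Posterior mean of λ = α/β = 18.33/45.06 = 0.4068.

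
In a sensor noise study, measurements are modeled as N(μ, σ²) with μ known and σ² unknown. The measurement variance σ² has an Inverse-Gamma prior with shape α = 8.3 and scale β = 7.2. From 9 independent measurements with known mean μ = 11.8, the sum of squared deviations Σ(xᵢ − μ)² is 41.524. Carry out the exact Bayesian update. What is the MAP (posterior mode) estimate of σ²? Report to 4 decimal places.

With known mean μ and an Inverse-Gamma(α, β) prior on σ², the Normal likelihood is conjugate: posterior is Inv-Gamma(α + n/2, β + Σ(xᵢ−μ)²/2).
Posterior: Inv-Gamma(8.3 + 9/2, 7.2 + 41.524/2) = Inv-Gamma(12.80, 27.9620).
Mode = β/(α+1) = 27.9620/13.80 = 2.0262.

2.0262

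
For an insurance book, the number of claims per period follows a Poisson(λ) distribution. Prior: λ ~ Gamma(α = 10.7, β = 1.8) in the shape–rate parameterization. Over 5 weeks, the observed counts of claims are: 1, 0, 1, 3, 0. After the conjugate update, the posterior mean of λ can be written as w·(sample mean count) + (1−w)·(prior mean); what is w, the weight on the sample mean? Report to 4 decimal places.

0.7353

With a Gamma(shape α, rate β) prior, the Poisson likelihood is conjugate: the posterior is Gamma(α + ΣXᵢ, β + n).
Posterior mean = (α₀+S)/(β₀+n) = [n/(β₀+n)]·(S/n) + [β₀/(β₀+n)]·(α₀/β₀), so only n and β₀ enter the weight.
Weight on data w = n/(β₀+n) = 5/(1.8+5) = 5/6.8 = 0.7353.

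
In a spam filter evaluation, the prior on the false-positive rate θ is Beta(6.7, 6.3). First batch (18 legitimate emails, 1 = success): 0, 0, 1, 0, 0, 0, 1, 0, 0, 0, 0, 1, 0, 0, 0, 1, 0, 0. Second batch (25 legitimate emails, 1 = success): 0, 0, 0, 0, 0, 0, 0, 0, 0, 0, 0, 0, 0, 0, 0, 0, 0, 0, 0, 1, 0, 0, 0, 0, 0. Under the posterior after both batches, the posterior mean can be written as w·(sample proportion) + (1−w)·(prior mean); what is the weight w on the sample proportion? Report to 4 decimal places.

0.7679

The Beta prior is conjugate to a Binomial/Bernoulli likelihood; the update adds successes to α and failures to β.
Total number of legitimate emails: n = 18 + 25 = 43.
Posterior mean = (α₀+k)/(α₀+β₀+n) = [n/(α₀+β₀+n)]·(k/n) + [(α₀+β₀)/(α₀+β₀+n)]·α₀/(α₀+β₀), so only n and the prior enter the weight.
The weight on the data is w = n/(α₀+β₀+n) = 43/(6.7+6.3+43) = 43/56.0 = 0.7679.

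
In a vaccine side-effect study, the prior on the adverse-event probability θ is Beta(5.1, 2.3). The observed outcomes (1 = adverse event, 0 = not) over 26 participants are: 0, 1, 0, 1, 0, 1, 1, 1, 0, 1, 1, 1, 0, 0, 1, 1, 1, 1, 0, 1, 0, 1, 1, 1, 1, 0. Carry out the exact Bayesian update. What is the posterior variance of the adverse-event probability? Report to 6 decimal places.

0.006508

The Beta prior is conjugate to a Binomial/Bernoulli likelihood; the update adds successes to α and failures to β.
Posterior: Beta(α+k, β+n−k) = Beta(5.1+17, 2.3+9) = Beta(22.1, 11.3).
Var = αβ/((α+β)²(α+β+1)) = 22.1·11.3/(33.4²·34.4) = 0.006508.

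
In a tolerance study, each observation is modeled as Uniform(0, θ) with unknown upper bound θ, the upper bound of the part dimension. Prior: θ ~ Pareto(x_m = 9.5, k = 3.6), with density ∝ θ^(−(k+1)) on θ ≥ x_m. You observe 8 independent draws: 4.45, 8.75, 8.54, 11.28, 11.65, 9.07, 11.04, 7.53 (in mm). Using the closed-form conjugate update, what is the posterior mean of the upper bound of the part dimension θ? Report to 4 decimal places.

A Pareto(scale x_m, shape k) prior on the upper bound θ of Uniform(0, θ) is conjugate: posterior is Pareto(max(x_m, max xᵢ), k + n).
Sample maximum = 11.65; prior scale x_m = 9.5 → posterior scale = max = 11.65.
Posterior shape = 3.6 + 8 = 11.6.
E[θ|data] = k·x_m/(k−1) = 11.6·11.65/10.6 = 12.7491.

12.7491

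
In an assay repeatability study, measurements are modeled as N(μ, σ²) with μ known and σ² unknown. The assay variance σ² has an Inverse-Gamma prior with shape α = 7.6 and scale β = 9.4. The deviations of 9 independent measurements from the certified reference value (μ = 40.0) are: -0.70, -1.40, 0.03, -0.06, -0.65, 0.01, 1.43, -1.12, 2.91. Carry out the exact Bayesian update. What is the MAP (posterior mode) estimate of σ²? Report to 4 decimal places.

1.2765

With known mean μ and an Inverse-Gamma(α, β) prior on σ², the Normal likelihood is conjugate: posterior is Inv-Gamma(α + n/2, β + Σ(xᵢ−μ)²/2).
Σ(xᵢ−μ)² = (-0.70)² + (-1.40)² + (0.03)² + (-0.06)² + (-0.65)² + (0.01)² + (1.43)² + (-1.12)² + (2.91)² = 14.6445.
Posterior: Inv-Gamma(7.6 + 9/2, 9.4 + 14.6445/2) = Inv-Gamma(12.10, 16.72225).
Mode = β/(α+1) = 16.72225/13.10 = 1.2765.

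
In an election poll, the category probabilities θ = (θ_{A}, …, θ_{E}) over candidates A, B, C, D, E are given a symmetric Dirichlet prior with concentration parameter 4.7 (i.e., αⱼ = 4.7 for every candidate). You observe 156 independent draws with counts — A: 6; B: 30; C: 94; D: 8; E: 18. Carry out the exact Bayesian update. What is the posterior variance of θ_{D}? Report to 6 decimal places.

The Dirichlet prior is conjugate to the Multinomial likelihood: each posterior αⱼ = prior αⱼ + observed count nⱼ.
Posterior concentration: (10.7, 34.7, 98.7, 12.7, 22.7), total = 179.5.
Var[θ_j] = α_j(Σα−α_j)/((Σα)²(Σα+1)) = 12.7·166.8/(179.5²·180.5) = 0.000364.

0.000364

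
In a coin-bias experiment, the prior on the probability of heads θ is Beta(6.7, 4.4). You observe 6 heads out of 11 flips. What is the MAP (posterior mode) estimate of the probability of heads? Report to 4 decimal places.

The Beta prior is conjugate to a Binomial/Bernoulli likelihood; the update adds successes to α and failures to β.
Posterior: Beta(α+k, β+n−k) = Beta(6.7+6, 4.4+5) = Beta(12.7, 9.4).
Mode of Beta(a,b) for a,b>1 is (a−1)/(a+b−2) = 11.7/20.1 = 0.5821.

0.5821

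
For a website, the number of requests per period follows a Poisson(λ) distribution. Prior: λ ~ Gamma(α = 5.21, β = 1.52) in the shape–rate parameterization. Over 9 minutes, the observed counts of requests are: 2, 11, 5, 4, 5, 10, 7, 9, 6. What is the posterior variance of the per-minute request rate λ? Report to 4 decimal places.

0.5802

With a Gamma(shape α, rate β) prior, the Poisson likelihood is conjugate: the posterior is Gamma(α + ΣXᵢ, β + n).
Sum of counts S = 59 over n = 9 minutes.
Posterior: Gamma(α+S, β+n) = Gamma(5.21+59, 1.52+9) = Gamma(64.21, 10.52).
Var = α/β² = 64.21/10.52² = 0.5802.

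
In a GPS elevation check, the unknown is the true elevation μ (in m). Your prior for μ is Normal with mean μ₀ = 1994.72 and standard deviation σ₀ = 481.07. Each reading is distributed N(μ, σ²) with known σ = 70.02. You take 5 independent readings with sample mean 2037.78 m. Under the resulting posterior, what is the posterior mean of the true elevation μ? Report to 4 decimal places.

2037.5983

For Normal data with known variance σ², a Normal(μ₀, σ₀²) prior on μ is conjugate. Posterior precision = 1/σ₀² + n/σ²; posterior mean is the precision-weighted average of μ₀ and x̄.
n·x̄ = 5·2037.78 = 10188.9.
σ₀² = 481.07² = 231428.3449, σ² = 70.02² = 4902.8004; σ² + n·σ₀² = 4902.8004 + 5·231428.3449 = 1162044.5249.
Posterior mean = (μ₀/σ₀² + n·x̄/σ²)/(1/σ₀² + n/σ²) = (σ²·μ₀ + σ₀²·n·x̄)/(σ² + n·σ₀²) = (4902.8004·1994.72 + 231428.3449·10188.9)/1162044.5249 = 2367779977.365498/1162044.5249 = 2037.5983.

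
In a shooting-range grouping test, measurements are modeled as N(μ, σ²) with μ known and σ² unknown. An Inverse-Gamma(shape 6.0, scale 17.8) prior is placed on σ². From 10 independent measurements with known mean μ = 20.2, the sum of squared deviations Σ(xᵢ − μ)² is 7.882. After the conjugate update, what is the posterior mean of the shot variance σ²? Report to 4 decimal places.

2.1741

With known mean μ and an Inverse-Gamma(α, β) prior on σ², the Normal likelihood is conjugate: posterior is Inv-Gamma(α + n/2, β + Σ(xᵢ−μ)²/2).
Posterior: Inv-Gamma(6.0 + 10/2, 17.8 + 7.882/2) = Inv-Gamma(11.00, 21.7410).
E[σ²|data] = β/(α−1) = 21.7410/10.00 = 2.1741.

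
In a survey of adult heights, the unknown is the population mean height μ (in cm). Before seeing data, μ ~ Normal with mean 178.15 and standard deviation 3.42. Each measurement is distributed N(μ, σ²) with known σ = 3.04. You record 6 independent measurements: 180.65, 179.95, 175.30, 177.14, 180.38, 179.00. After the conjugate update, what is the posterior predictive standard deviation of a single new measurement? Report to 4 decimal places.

For Normal data with known variance σ², a Normal(μ₀, σ₀²) prior on μ is conjugate. Posterior precision = 1/σ₀² + n/σ²; posterior mean is the precision-weighted average of μ₀ and x̄.
σ₀² = 3.42² = 11.6964, σ² = 3.04² = 9.2416; σ² + n·σ₀² = 9.2416 + 6·11.6964 = 79.42.
Posterior precision = 1/σ₀² + n/σ² = 1/11.6964 + 6/9.2416 = (σ² + n·σ₀²)/(σ₀²σ²) = 79.42/(11.6964·9.2416); posterior variance σₙ² = σ₀²σ²/(σ² + n·σ₀²) = 11.6964·9.2416/79.42 = 1.361036.
Predictive variance for one new observation = σₙ² + σ² = 11.6964·9.2416/79.42 + 9.2416 = σ²·(σ₀² + 79.42)/79.42 = 9.2416·91.1164/79.42 = 10.602636; SD = √(9.2416·91.1164/79.42) = 3.2562.

3.2562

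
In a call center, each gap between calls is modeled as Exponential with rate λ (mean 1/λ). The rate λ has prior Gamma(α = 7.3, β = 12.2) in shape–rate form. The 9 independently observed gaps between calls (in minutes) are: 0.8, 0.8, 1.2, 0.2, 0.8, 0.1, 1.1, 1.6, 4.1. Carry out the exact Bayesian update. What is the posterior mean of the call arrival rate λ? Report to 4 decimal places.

0.7118

With a Gamma(shape α, rate β) prior on the exponential rate λ, the posterior after n observations with total T = Σxᵢ is Gamma(α+n, β+T).
Sum of observations T = 10.7 minutes; n = 9.
Posterior: Gamma(7.3+9, 12.2+10.7) = Gamma(16.3, 22.9).
Posterior mean of λ = α/β = 16.3/22.9 = 0.7118.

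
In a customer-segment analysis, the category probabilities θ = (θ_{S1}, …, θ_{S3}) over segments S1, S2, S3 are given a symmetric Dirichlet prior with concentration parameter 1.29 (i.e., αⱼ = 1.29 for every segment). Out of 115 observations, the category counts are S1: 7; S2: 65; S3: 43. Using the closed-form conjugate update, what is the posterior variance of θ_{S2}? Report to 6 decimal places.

0.002058

The Dirichlet prior is conjugate to the Multinomial likelihood: each posterior αⱼ = prior αⱼ + observed count nⱼ.
Posterior concentration: (8.29, 66.29, 44.29), total = 118.87.
Var[θ_j] = α_j(Σα−α_j)/((Σα)²(Σα+1)) = 66.29·52.58/(118.87²·119.87) = 0.002058.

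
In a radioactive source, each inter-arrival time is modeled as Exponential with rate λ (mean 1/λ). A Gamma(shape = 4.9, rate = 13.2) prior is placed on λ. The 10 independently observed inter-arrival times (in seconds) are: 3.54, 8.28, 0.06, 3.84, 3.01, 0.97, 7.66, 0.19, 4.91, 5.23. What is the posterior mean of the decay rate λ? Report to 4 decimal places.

With a Gamma(shape α, rate β) prior on the exponential rate λ, the posterior after n observations with total T = Σxᵢ is Gamma(α+n, β+T).
Sum of observations T = 37.69 seconds; n = 10.
Posterior: Gamma(4.9+10, 13.2+37.69) = Gamma(14.9, 50.89).
Posterior mean of λ = α/β = 14.9/50.89 = 0.2928.

0.2928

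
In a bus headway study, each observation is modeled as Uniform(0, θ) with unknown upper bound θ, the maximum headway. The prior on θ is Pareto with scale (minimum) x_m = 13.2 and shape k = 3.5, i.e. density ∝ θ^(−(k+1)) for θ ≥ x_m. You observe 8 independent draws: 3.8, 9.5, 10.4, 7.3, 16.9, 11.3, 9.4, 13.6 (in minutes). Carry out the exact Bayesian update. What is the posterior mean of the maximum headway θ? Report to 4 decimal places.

18.5095

A Pareto(scale x_m, shape k) prior on the upper bound θ of Uniform(0, θ) is conjugate: posterior is Pareto(max(x_m, max xᵢ), k + n).
Sample maximum = 16.9; prior scale x_m = 13.2 → posterior scale = max = 16.9.
Posterior shape = 3.5 + 8 = 11.5.
E[θ|data] = k·x_m/(k−1) = 11.5·16.9/10.5 = 18.5095.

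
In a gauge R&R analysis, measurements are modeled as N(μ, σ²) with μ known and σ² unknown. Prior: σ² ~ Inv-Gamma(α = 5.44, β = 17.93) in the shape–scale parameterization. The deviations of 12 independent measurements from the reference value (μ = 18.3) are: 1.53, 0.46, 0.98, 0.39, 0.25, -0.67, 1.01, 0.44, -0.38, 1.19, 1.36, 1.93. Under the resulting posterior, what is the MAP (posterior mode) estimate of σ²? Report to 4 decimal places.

With known mean μ and an Inverse-Gamma(α, β) prior on σ², the Normal likelihood is conjugate: posterior is Inv-Gamma(α + n/2, β + Σ(xᵢ−μ)²/2).
Σ(xᵢ−μ)² = (1.53)² + (0.46)² + (0.98)² + (0.39)² + (0.25)² + (-0.67)² + (1.01)² + (0.44)² + (-0.38)² + (1.19)² + (1.36)² + (1.93)² = 12.5251.
Posterior: Inv-Gamma(5.44 + 12/2, 17.93 + 12.5251/2) = Inv-Gamma(11.44, 24.19255).
Mode = β/(α+1) = 24.19255/12.44 = 1.9447.

1.9447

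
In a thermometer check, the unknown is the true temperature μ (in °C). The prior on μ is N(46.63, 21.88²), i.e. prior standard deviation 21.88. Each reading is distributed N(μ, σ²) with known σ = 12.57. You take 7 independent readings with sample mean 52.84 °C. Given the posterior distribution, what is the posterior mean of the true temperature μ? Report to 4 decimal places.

For Normal data with known variance σ², a Normal(μ₀, σ₀²) prior on μ is conjugate. Posterior precision = 1/σ₀² + n/σ²; posterior mean is the precision-weighted average of μ₀ and x̄.
n·x̄ = 7·52.84 = 369.88.
σ₀² = 21.88² = 478.7344, σ² = 12.57² = 158.0049; σ² + n·σ₀² = 158.0049 + 7·478.7344 = 3509.1457.
Posterior mean = (μ₀/σ₀² + n·x̄/σ²)/(1/σ₀² + n/σ²) = (σ²·μ₀ + σ₀²·n·x̄)/(σ² + n·σ₀²) = (158.0049·46.63 + 478.7344·369.88)/3509.1457 = 184442.048359/3509.1457 = 52.5604.

52.5604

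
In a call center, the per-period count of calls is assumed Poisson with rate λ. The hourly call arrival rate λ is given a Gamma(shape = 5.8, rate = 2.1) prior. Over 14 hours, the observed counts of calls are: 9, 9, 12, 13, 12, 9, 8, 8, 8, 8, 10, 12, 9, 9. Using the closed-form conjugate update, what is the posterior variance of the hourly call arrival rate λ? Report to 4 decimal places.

With a Gamma(shape α, rate β) prior, the Poisson likelihood is conjugate: the posterior is Gamma(α + ΣXᵢ, β + n).
Sum of counts S = 136 over n = 14 hours.
Posterior: Gamma(α+S, β+n) = Gamma(5.8+136, 2.1+14) = Gamma(141.8, 16.1).
Var = α/β² = 141.8/16.1² = 0.5470.

0.5470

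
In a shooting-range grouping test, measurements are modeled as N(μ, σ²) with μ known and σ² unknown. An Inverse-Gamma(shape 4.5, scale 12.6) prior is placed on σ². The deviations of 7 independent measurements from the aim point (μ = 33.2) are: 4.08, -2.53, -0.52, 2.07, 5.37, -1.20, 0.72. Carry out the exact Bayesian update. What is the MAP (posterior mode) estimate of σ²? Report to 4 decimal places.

With known mean μ and an Inverse-Gamma(α, β) prior on σ², the Normal likelihood is conjugate: posterior is Inv-Gamma(α + n/2, β + Σ(xᵢ−μ)²/2).
Σ(xᵢ−μ)² = (4.08)² + (-2.53)² + (-0.52)² + (2.07)² + (5.37)² + (-1.20)² + (0.72)² = 58.3979.
Posterior: Inv-Gamma(4.5 + 7/2, 12.6 + 58.3979/2) = Inv-Gamma(8.00, 41.79895).
Mode = β/(α+1) = 41.79895/9.00 = 4.6443.

4.6443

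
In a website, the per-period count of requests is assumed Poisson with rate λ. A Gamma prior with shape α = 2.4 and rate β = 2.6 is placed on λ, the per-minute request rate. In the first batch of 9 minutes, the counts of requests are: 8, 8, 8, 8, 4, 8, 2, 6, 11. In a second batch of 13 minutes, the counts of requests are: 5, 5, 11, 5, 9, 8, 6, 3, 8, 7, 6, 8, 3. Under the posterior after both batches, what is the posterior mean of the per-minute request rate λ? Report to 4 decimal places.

6.0732

With a Gamma(shape α, rate β) prior, the Poisson likelihood is conjugate: the posterior is Gamma(α + ΣXᵢ, β + n).
Batch 1: sum of counts S = 63 over n = 9 minutes.
After batch 1: Gamma(α+S, β+n) = Gamma(2.4+63, 2.6+9) = Gamma(65.4, 11.6).
Batch 2: sum of counts S = 84 over n = 13 minutes.
After batch 2: Gamma(α+S, β+n) = Gamma(65.4+84, 11.6+13) = Gamma(149.4, 24.6).
Posterior mean = α/β = 149.4/24.6 = 6.0732.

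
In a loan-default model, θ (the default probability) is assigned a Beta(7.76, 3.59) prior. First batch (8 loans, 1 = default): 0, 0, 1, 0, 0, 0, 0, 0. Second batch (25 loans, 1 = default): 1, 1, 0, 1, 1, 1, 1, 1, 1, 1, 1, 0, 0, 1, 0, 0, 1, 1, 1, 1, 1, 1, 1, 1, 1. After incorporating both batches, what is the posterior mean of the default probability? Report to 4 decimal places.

The Beta prior is conjugate to a Binomial/Bernoulli likelihood; the update adds successes to α and failures to β.
After batch 1: Beta(7.76+1, 3.59+7) = Beta(8.76, 10.59).
After batch 2: Beta(8.76+20, 10.59+5) = Beta(28.76, 15.59).
Posterior mean = α/(α+β) = 28.76/44.35 = 0.6485.

0.6485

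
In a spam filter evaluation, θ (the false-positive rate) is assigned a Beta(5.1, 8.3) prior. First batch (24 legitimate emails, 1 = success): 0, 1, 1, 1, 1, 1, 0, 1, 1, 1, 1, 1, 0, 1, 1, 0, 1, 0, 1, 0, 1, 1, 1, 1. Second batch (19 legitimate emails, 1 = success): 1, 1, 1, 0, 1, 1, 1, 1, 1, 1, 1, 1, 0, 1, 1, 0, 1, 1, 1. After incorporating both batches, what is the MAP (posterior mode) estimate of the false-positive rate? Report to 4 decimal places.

The Beta prior is conjugate to a Binomial/Bernoulli likelihood; the update adds successes to α and failures to β.
After batch 1: Beta(5.1+18, 8.3+6) = Beta(23.1, 14.3).
After batch 2: Beta(23.1+16, 14.3+3) = Beta(39.1, 17.3).
Mode of Beta(a,b) for a,b>1 is (a−1)/(a+b−2) = 38.1/54.4 = 0.7004.

0.7004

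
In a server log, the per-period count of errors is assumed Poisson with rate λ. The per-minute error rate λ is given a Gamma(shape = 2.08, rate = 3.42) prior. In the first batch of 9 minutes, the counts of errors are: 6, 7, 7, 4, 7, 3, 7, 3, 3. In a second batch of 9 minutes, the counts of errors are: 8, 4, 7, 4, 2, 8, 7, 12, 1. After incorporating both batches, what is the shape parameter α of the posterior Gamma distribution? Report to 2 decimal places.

102.08

With a Gamma(shape α, rate β) prior, the Poisson likelihood is conjugate: the posterior is Gamma(α + ΣXᵢ, β + n).
Batch 1: sum of counts S = 47 over n = 9 minutes.
After batch 1: Gamma(α+S, β+n) = Gamma(2.08+47, 3.42+9) = Gamma(49.08, 12.42).
Batch 2: sum of counts S = 53 over n = 9 minutes.
After batch 2: Gamma(α+S, β+n) = Gamma(49.08+53, 12.42+9) = Gamma(102.08, 21.42).
Posterior α = 102.08.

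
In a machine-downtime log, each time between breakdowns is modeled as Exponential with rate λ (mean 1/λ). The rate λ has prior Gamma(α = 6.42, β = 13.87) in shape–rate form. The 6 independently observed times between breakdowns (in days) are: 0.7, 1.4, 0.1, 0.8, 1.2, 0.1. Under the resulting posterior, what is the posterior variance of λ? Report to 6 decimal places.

With a Gamma(shape α, rate β) prior on the exponential rate λ, the posterior after n observations with total T = Σxᵢ is Gamma(α+n, β+T).
Sum of observations T = 4.3 days; n = 6.
Posterior: Gamma(6.42+6, 13.87+4.3) = Gamma(12.42, 18.17).
Var = α/β² = 0.037619.

0.037619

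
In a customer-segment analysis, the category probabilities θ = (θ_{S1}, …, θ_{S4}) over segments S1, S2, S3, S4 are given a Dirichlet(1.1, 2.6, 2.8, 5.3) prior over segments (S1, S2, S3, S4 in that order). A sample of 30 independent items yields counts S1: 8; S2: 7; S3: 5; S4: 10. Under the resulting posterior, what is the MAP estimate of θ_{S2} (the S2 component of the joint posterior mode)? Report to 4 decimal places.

The Dirichlet prior is conjugate to the Multinomial likelihood: each posterior αⱼ = prior αⱼ + observed count nⱼ.
Posterior concentration: (9.1, 9.6, 7.8, 15.3), total = 41.8.
Joint mode component: (α_{S2}−1)/(Σα−K) = 8.6/37.8 = 0.2275.

0.2275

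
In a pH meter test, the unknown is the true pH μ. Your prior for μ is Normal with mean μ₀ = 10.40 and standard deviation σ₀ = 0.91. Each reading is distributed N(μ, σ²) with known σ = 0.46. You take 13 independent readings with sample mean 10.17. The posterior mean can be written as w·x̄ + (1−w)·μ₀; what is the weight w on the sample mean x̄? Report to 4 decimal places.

For Normal data with known variance σ², a Normal(μ₀, σ₀²) prior on μ is conjugate. Posterior precision = 1/σ₀² + n/σ²; posterior mean is the precision-weighted average of μ₀ and x̄.
σ₀² = 0.91² = 0.8281, σ² = 0.46² = 0.2116. Prior precision 1/σ₀² = 1/0.8281; data precision n/σ² = 13/0.2116.
w = (n/σ²)/(1/σ₀² + n/σ²) = n·σ₀²/(σ² + n·σ₀²) = 13·0.8281/(0.2116 + 13·0.8281) = 10.7653/10.9769 = 0.9807.

0.9807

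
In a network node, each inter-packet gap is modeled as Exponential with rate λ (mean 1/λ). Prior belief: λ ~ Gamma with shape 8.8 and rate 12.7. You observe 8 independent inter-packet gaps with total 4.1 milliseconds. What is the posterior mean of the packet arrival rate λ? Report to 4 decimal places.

1.0000

With a Gamma(shape α, rate β) prior on the exponential rate λ, the posterior after n observations with total T = Σxᵢ is Gamma(α+n, β+T).
Posterior: Gamma(8.8+8, 12.7+4.1) = Gamma(16.8, 16.8).
Posterior mean of λ = α/β = 16.8/16.8 = 1.0000.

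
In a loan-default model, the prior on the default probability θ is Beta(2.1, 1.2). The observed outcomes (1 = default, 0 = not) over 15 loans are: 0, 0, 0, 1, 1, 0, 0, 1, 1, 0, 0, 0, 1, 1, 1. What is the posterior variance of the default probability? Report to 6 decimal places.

The Beta prior is conjugate to a Binomial/Bernoulli likelihood; the update adds successes to α and failures to β.
Posterior: Beta(α+k, β+n−k) = Beta(2.1+7, 1.2+8) = Beta(9.1, 9.2).
Var = αβ/((α+β)²(α+β+1)) = 9.1·9.2/(18.3²·19.3) = 0.012953.

0.012953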